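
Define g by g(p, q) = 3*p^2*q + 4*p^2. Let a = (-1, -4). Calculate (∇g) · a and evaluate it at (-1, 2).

8

∂g/∂p = 6*p*q + 8*p
∂g/∂q = 3*p^2
∇g at (-1, 2) = (-20, 3)
∇g · a = (-20)(-1) + (3)(-4) = 8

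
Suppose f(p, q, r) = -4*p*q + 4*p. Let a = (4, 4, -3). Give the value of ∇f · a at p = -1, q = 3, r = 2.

-16

∂f/∂p = -4*q + 4
∂f/∂q = -4*p
∂f/∂r = 0
∇f at (-1, 3, 2) = (-8, 4, 0)
∇f · a = (-8)(4) + (4)(4) + (0)(-3) = -16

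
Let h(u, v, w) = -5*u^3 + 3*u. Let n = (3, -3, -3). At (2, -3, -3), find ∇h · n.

∂h/∂u = -15*u^2 + 3
∂h/∂v = 0
∂h/∂w = 0
∇h at (2, -3, -3) = (-57, 0, 0)
∇h · n = (-57)(3) + (0)(-3) + (0)(-3) = -171

-171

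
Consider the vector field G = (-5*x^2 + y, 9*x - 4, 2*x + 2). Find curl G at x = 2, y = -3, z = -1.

(0, -2, 8)

(∇×G)₁ = ∂G₃/∂y − ∂G₂/∂z = 0
(∇×G)₂ = ∂G₁/∂z − ∂G₃/∂x = -2
(∇×G)₃ = ∂G₂/∂x − ∂G₁/∂y = 8
∇×G = (0, -2, 8)
At (2, -3, -1): (0, -2, 8).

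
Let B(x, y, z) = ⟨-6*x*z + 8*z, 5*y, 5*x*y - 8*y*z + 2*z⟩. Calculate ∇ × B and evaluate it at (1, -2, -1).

(13, 12, 0)

(∇×B)₁ = ∂B₃/∂y − ∂B₂/∂z = 5*x - 8*z
(∇×B)₂ = ∂B₁/∂z − ∂B₃/∂x = -6*x - 5*y + 8
(∇×B)₃ = ∂B₂/∂x − ∂B₁/∂y = 0
∇×B = (5*x - 8*z, -6*x - 5*y + 8, 0)
At (1, -2, -1): (13, 12, 0).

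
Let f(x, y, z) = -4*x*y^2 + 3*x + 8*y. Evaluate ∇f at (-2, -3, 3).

∂f/∂x = -4*y^2 + 3
∂f/∂y = -8*x*y + 8
∂f/∂z = 0
∇f = (-4*y^2 + 3, -8*x*y + 8, 0)
At (-2, -3, 3): (-33, -40, 0).

(-33, -40, 0)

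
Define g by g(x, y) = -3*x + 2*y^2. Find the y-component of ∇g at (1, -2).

(∇g)_2 = ∂g/∂y = 4*y
At (1, -2): -8.

-8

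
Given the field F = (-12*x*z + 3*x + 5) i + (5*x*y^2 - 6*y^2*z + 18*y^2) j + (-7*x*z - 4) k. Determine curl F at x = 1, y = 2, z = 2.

(∇×F)₁ = ∂F₃/∂y − ∂F₂/∂z = 6*y^2
(∇×F)₂ = ∂F₁/∂z − ∂F₃/∂x = -12*x + 7*z
(∇×F)₃ = ∂F₂/∂x − ∂F₁/∂y = 5*y^2
∇×F = (6*y^2, -12*x + 7*z, 5*y^2)
At (1, 2, 2): (24, 2, 20).

(24, 2, 20)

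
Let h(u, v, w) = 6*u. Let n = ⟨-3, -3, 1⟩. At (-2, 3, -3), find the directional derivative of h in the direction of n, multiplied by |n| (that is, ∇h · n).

∂h/∂u = 6
∂h/∂v = 0
∂h/∂w = 0
∇h at (-2, 3, -3) = (6, 0, 0)
∇h · n = (6)(-3) + (0)(-3) + (0)(1) = -18

-18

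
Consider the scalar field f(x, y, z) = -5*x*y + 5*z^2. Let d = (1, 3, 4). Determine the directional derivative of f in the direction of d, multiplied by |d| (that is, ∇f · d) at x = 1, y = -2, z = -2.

-85

∂f/∂x = -5*y
∂f/∂y = -5*x
∂f/∂z = 10*z
∇f at (1, -2, -2) = (10, -5, -20)
∇f · d = (10)(1) + (-5)(3) + (-20)(4) = -85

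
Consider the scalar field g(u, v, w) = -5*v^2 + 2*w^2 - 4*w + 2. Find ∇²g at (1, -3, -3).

-6

∂²g/∂u² = 0
∂²g/∂v² = -10
∂²g/∂w² = 4
∇²g = -6
At (1, -3, -3): -6.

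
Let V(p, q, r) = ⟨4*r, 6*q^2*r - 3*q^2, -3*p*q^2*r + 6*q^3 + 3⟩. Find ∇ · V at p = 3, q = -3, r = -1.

-27

∂V₁/∂p = 0
∂V₂/∂q = 12*q*r - 6*q
∂V₃/∂r = -3*p*q^2
∇·V = -3*p*q^2 + 12*q*r - 6*q
At (3, -3, -1): -27.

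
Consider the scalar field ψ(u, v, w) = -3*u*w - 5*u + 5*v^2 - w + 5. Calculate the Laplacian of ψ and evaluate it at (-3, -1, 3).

10

∂²ψ/∂u² = 0
∂²ψ/∂v² = 10
∂²ψ/∂w² = 0
∇²ψ = 10
At (-3, -1, 3): 10.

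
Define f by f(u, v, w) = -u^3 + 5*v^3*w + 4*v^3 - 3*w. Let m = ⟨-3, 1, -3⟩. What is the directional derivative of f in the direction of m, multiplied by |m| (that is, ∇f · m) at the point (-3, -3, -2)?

333

∂f/∂u = -3*u^2
∂f/∂v = 15*v^2*w + 12*v^2
∂f/∂w = 5*v^3 - 3
∇f at (-3, -3, -2) = (-27, -162, -138)
∇f · m = (-27)(-3) + (-162)(1) + (-138)(-3) = 333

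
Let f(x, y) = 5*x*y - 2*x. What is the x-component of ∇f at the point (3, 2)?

8

(∇f)_1 = ∂f/∂x = 5*y - 2
At (3, 2): 8.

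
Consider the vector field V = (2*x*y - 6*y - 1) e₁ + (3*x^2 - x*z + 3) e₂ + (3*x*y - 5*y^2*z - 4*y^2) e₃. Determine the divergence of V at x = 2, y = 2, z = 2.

∂V₁/∂x = 2*y
∂V₂/∂y = 0
∂V₃/∂z = -5*y^2
∇·V = -5*y^2 + 2*y
At (2, 2, 2): -16.

-16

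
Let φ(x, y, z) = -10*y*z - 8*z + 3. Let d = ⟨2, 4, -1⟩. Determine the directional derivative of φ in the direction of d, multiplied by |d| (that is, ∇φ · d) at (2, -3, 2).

∂φ/∂x = 0
∂φ/∂y = -10*z
∂φ/∂z = -10*y - 8
∇φ at (2, -3, 2) = (0, -20, 22)
∇φ · d = (0)(2) + (-20)(4) + (22)(-1) = -102

-102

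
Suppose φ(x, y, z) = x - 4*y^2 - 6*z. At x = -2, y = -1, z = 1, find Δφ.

-8

∂²φ/∂x² = 0
∂²φ/∂y² = -8
∂²φ/∂z² = 0
∇²φ = -8
At (-2, -1, 1): -8.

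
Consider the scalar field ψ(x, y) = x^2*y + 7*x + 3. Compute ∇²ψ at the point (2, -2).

-4

∂²ψ/∂x² = 2*y
∂²ψ/∂y² = 0
∇²ψ = 2*y
At (2, -2): -4.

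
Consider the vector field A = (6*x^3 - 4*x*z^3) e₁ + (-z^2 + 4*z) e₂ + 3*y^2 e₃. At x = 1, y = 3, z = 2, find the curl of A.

(18, -48, 0)

(∇×A)₁ = ∂A₃/∂y − ∂A₂/∂z = 6*y + 2*z - 4
(∇×A)₂ = ∂A₁/∂z − ∂A₃/∂x = -12*x*z^2
(∇×A)₃ = ∂A₂/∂x − ∂A₁/∂y = 0
∇×A = (6*y + 2*z - 4, -12*x*z^2, 0)
At (1, 3, 2): (18, -48, 0).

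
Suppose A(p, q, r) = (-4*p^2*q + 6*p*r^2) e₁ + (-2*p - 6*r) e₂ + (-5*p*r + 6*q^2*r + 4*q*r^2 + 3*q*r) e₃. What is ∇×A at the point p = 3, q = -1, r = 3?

(∇×A)₁ = ∂A₃/∂q − ∂A₂/∂r = 12*q*r + 4*r^2 + 3*r + 6
(∇×A)₂ = ∂A₁/∂r − ∂A₃/∂p = 12*p*r + 5*r
(∇×A)₃ = ∂A₂/∂p − ∂A₁/∂q = 4*p^2 - 2
∇×A = (12*q*r + 4*r^2 + 3*r + 6, 12*p*r + 5*r, 4*p^2 - 2)
At (3, -1, 3): (15, 123, 34).

(15, 123, 34)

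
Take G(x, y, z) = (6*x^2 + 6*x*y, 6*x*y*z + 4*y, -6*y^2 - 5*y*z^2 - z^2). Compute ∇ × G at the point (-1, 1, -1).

(-11, 0, 0)

(∇×G)₁ = ∂G₃/∂y − ∂G₂/∂z = -6*x*y - 12*y - 5*z^2
(∇×G)₂ = ∂G₁/∂z − ∂G₃/∂x = 0
(∇×G)₃ = ∂G₂/∂x − ∂G₁/∂y = -6*x + 6*y*z
∇×G = (-6*x*y - 12*y - 5*z^2, 0, -6*x + 6*y*z)
At (-1, 1, -1): (-11, 0, 0).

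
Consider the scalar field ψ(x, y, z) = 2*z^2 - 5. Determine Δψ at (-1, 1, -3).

∂²ψ/∂x² = 0
∂²ψ/∂y² = 0
∂²ψ/∂z² = 4
∇²ψ = 4
At (-1, 1, -3): 4.

4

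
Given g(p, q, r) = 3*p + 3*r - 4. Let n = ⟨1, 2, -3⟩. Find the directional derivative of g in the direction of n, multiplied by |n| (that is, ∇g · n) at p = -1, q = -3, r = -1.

∂g/∂p = 3
∂g/∂q = 0
∂g/∂r = 3
∇g at (-1, -3, -1) = (3, 0, 3)
∇g · n = (3)(1) + (0)(2) + (3)(-3) = -6

-6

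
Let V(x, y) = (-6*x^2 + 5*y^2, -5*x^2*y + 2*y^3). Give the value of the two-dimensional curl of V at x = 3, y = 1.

∂V₂/∂x = -10*x*y
∂V₁/∂y = 10*y
Scalar curl = -10*x*y - 10*y
At (3, 1): -40.

-40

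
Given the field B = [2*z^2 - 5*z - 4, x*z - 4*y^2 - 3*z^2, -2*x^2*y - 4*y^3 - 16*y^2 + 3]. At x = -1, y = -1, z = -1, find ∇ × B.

(∇×B)₁ = ∂B₃/∂y − ∂B₂/∂z = -2*x^2 - x - 12*y^2 - 32*y + 6*z
(∇×B)₂ = ∂B₁/∂z − ∂B₃/∂x = 4*x*y + 4*z - 5
(∇×B)₃ = ∂B₂/∂x − ∂B₁/∂y = z
∇×B = (-2*x^2 - x - 12*y^2 - 32*y + 6*z, 4*x*y + 4*z - 5, z)
At (-1, -1, -1): (13, -5, -1).

(13, -5, -1)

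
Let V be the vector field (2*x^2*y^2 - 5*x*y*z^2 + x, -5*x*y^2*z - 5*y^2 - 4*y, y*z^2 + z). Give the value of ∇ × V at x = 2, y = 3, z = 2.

(94, -120, -98)

(∇×V)₁ = ∂V₃/∂y − ∂V₂/∂z = 5*x*y^2 + z^2
(∇×V)₂ = ∂V₁/∂z − ∂V₃/∂x = -10*x*y*z
(∇×V)₃ = ∂V₂/∂x − ∂V₁/∂y = -4*x^2*y + 5*x*z^2 - 5*y^2*z
∇×V = (5*x*y^2 + z^2, -10*x*y*z, -4*x^2*y + 5*x*z^2 - 5*y^2*z)
At (2, 3, 2): (94, -120, -98).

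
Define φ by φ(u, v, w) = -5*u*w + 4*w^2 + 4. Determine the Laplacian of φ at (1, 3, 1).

∂²φ/∂u² = 0
∂²φ/∂v² = 0
∂²φ/∂w² = 8
∇²φ = 8
At (1, 3, 1): 8.

8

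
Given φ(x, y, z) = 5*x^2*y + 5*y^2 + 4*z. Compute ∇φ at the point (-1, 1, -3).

∂φ/∂x = 10*x*y
∂φ/∂y = 5*x^2 + 10*y
∂φ/∂z = 4
∇φ = (10*x*y, 5*x^2 + 10*y, 4)
At (-1, 1, -3): (-10, 15, 4).

(-10, 15, 4)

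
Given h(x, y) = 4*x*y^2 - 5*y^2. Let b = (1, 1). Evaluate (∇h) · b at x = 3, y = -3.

-6

∂h/∂x = 4*y^2
∂h/∂y = 8*x*y - 10*y
∇h at (3, -3) = (36, -42)
∇h · b = (36)(1) + (-42)(1) = -6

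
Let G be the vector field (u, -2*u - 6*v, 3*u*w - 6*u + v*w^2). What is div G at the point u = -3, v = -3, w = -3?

4

∂G₁/∂u = 1
∂G₂/∂v = -6
∂G₃/∂w = 3*u + 2*v*w
∇·G = 3*u + 2*v*w - 5
At (-3, -3, -3): 4.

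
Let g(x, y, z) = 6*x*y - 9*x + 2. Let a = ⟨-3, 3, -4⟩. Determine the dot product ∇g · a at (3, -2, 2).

∂g/∂x = 6*y - 9
∂g/∂y = 6*x
∂g/∂z = 0
∇g at (3, -2, 2) = (-21, 18, 0)
∇g · a = (-21)(-3) + (18)(3) + (0)(-4) = 117

117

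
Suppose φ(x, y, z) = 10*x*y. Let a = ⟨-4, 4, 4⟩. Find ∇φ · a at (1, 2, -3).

-40

∂φ/∂x = 10*y
∂φ/∂y = 10*x
∂φ/∂z = 0
∇φ at (1, 2, -3) = (20, 10, 0)
∇φ · a = (20)(-4) + (10)(4) + (0)(4) = -40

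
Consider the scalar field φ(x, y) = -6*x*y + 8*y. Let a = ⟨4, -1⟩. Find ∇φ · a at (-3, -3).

46

∂φ/∂x = -6*y
∂φ/∂y = -6*x + 8
∇φ at (-3, -3) = (18, 26)
∇φ · a = (18)(4) + (26)(-1) = 46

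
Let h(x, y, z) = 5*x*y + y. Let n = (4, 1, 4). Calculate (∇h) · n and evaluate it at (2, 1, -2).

31

∂h/∂x = 5*y
∂h/∂y = 5*x + 1
∂h/∂z = 0
∇h at (2, 1, -2) = (5, 11, 0)
∇h · n = (5)(4) + (11)(1) + (0)(4) = 31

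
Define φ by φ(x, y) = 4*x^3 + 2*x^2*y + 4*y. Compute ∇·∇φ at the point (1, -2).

16

∂²φ/∂x² = 4*(6*x + y)
∂²φ/∂y² = 0
∇²φ = 24*x + 4*y
At (1, -2): 16.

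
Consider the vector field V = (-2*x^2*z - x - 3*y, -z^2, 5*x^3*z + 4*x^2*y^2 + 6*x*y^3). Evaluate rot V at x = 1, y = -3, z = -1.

(136, 103, 3)

(∇×V)₁ = ∂V₃/∂y − ∂V₂/∂z = 8*x^2*y + 18*x*y^2 + 2*z
(∇×V)₂ = ∂V₁/∂z − ∂V₃/∂x = -15*x^2*z - 2*x^2 - 8*x*y^2 - 6*y^3
(∇×V)₃ = ∂V₂/∂x − ∂V₁/∂y = 3
∇×V = (8*x^2*y + 18*x*y^2 + 2*z, -15*x^2*z - 2*x^2 - 8*x*y^2 - 6*y^3, 3)
At (1, -3, -1): (136, 103, 3).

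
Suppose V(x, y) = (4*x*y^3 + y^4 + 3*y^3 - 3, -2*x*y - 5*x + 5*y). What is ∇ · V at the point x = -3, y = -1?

∂V₁/∂x = 4*y^3
∂V₂/∂y = -2*x + 5
∇·V = -2*x + 4*y^3 + 5
At (-3, -1): 7.

7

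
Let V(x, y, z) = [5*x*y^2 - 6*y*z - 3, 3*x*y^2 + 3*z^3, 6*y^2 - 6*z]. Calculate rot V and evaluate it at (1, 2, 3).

(∇×V)₁ = ∂V₃/∂y − ∂V₂/∂z = 12*y - 9*z^2
(∇×V)₂ = ∂V₁/∂z − ∂V₃/∂x = -6*y
(∇×V)₃ = ∂V₂/∂x − ∂V₁/∂y = -10*x*y + 3*y^2 + 6*z
∇×V = (12*y - 9*z^2, -6*y, -10*x*y + 3*y^2 + 6*z)
At (1, 2, 3): (-57, -12, 10).

(-57, -12, 10)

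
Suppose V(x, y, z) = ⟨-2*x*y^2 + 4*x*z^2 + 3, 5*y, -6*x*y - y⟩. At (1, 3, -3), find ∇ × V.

(-7, -6, 12)

(∇×V)₁ = ∂V₃/∂y − ∂V₂/∂z = -6*x - 1
(∇×V)₂ = ∂V₁/∂z − ∂V₃/∂x = 8*x*z + 6*y
(∇×V)₃ = ∂V₂/∂x − ∂V₁/∂y = 4*x*y
∇×V = (-6*x - 1, 8*x*z + 6*y, 4*x*y)
At (1, 3, -3): (-7, -6, 12).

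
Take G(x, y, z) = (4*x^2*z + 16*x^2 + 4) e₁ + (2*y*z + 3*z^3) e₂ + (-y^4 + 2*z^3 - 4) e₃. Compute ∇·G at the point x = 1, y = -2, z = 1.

∂G₁/∂x = 8*x*z + 32*x
∂G₂/∂y = 2*z
∂G₃/∂z = 6*z^2
∇·G = 8*x*z + 32*x + 6*z^2 + 2*z
At (1, -2, 1): 48.

48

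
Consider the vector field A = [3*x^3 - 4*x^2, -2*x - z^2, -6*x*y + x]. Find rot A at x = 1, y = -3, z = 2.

(∇×A)₁ = ∂A₃/∂y − ∂A₂/∂z = -6*x + 2*z
(∇×A)₂ = ∂A₁/∂z − ∂A₃/∂x = 6*y - 1
(∇×A)₃ = ∂A₂/∂x − ∂A₁/∂y = -2
∇×A = (-6*x + 2*z, 6*y - 1, -2)
At (1, -3, 2): (-2, -19, -2).

(-2, -19, -2)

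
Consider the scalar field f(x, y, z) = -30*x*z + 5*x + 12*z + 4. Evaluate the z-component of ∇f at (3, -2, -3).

-78

(∇f)_3 = ∂f/∂z = -30*x + 12
At (3, -2, -3): -78.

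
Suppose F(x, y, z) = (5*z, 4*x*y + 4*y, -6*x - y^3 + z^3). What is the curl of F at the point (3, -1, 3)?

(-3, 11, -4)

(∇×F)₁ = ∂F₃/∂y − ∂F₂/∂z = -3*y^2
(∇×F)₂ = ∂F₁/∂z − ∂F₃/∂x = 11
(∇×F)₃ = ∂F₂/∂x − ∂F₁/∂y = 4*y
∇×F = (-3*y^2, 11, 4*y)
At (3, -1, 3): (-3, 11, -4).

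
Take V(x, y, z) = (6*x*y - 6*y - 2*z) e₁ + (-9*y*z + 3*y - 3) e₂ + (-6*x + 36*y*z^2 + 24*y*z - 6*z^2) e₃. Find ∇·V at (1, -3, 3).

-798

∂V₁/∂x = 6*y
∂V₂/∂y = -9*z + 3
∂V₃/∂z = 72*y*z + 24*y - 12*z
∇·V = 72*y*z + 30*y - 21*z + 3
At (1, -3, 3): -798.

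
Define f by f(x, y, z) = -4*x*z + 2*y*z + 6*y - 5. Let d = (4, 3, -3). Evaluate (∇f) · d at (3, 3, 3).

∂f/∂x = -4*z
∂f/∂y = 2*z + 6
∂f/∂z = -4*x + 2*y
∇f at (3, 3, 3) = (-12, 12, -6)
∇f · d = (-12)(4) + (12)(3) + (-6)(-3) = 6

6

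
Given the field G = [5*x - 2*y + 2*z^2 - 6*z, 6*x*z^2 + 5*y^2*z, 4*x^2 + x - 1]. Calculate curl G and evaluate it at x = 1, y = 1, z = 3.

(-41, -3, 56)

(∇×G)₁ = ∂G₃/∂y − ∂G₂/∂z = -12*x*z - 5*y^2
(∇×G)₂ = ∂G₁/∂z − ∂G₃/∂x = -8*x + 4*z - 7
(∇×G)₃ = ∂G₂/∂x − ∂G₁/∂y = 6*z^2 + 2
∇×G = (-12*x*z - 5*y^2, -8*x + 4*z - 7, 6*z^2 + 2)
At (1, 1, 3): (-41, -3, 56).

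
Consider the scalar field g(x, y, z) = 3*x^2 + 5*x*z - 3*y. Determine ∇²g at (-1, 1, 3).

6

∂²g/∂x² = 6
∂²g/∂y² = 0
∂²g/∂z² = 0
∇²g = 6
At (-1, 1, 3): 6.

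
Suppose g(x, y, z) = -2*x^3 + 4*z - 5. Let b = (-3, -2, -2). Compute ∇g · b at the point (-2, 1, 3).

64

∂g/∂x = -6*x^2
∂g/∂y = 0
∂g/∂z = 4
∇g at (-2, 1, 3) = (-24, 0, 4)
∇g · b = (-24)(-3) + (0)(-2) + (4)(-2) = 64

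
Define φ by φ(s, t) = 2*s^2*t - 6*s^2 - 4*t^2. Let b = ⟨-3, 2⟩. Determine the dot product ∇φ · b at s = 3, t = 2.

40

∂φ/∂s = 4*s*t - 12*s
∂φ/∂t = 2*s^2 - 8*t
∇φ at (3, 2) = (-12, 2)
∇φ · b = (-12)(-3) + (2)(2) = 40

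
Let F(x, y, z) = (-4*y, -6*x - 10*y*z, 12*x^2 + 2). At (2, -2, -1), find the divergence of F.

10

∂F₁/∂x = 0
∂F₂/∂y = -10*z
∂F₃/∂z = 0
∇·F = -10*z
At (2, -2, -1): 10.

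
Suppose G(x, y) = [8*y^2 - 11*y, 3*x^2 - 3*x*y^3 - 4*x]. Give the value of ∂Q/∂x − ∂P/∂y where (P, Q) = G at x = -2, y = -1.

14

∂G₂/∂x = 6*x - 3*y^3 - 4
∂G₁/∂y = 16*y - 11
Scalar curl = 6*x - 3*y^3 - 16*y + 7
At (-2, -1): 14.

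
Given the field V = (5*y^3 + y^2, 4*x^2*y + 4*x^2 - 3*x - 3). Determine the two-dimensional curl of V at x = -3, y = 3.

∂V₂/∂x = 8*x*y + 8*x - 3
∂V₁/∂y = 15*y^2 + 2*y
Scalar curl = 8*x*y + 8*x - 15*y^2 - 2*y - 3
At (-3, 3): -240.

-240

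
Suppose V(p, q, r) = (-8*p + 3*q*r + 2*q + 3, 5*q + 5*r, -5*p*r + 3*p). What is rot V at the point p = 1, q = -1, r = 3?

(∇×V)₁ = ∂V₃/∂q − ∂V₂/∂r = -5
(∇×V)₂ = ∂V₁/∂r − ∂V₃/∂p = 3*q + 5*r - 3
(∇×V)₃ = ∂V₂/∂p − ∂V₁/∂q = -3*r - 2
∇×V = (-5, 3*q + 5*r - 3, -3*r - 2)
At (1, -1, 3): (-5, 9, -11).

(-5, 9, -11)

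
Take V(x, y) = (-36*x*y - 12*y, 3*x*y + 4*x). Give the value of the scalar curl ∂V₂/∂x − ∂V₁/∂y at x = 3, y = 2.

130

∂V₂/∂x = 3*y + 4
∂V₁/∂y = -36*x - 12
Scalar curl = 36*x + 3*y + 16
At (3, 2): 130.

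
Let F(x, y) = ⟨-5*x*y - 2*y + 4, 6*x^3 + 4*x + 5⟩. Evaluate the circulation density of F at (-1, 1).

19

∂F₂/∂x = 18*x^2 + 4
∂F₁/∂y = -5*x - 2
Scalar curl = 18*x^2 + 5*x + 6
At (-1, 1): 19.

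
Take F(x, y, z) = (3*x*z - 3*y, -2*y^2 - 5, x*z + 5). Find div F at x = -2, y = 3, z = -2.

-20

∂F₁/∂x = 3*z
∂F₂/∂y = -4*y
∂F₃/∂z = x
∇·F = x - 4*y + 3*z
At (-2, 3, -2): -20.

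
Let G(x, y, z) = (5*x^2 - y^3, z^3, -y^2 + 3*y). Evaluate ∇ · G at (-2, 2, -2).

-20

∂G₁/∂x = 10*x
∂G₂/∂y = 0
∂G₃/∂z = 0
∇·G = 10*x
At (-2, 2, -2): -20.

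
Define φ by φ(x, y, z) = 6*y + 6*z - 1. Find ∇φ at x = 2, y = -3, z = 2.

∂φ/∂x = 0
∂φ/∂y = 6
∂φ/∂z = 6
∇φ = (0, 6, 6)
At (2, -3, 2): (0, 6, 6).

(0, 6, 6)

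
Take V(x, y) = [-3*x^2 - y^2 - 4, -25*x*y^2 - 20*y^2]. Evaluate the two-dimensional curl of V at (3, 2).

∂V₂/∂x = -25*y^2
∂V₁/∂y = -2*y
Scalar curl = -25*y^2 + 2*y
At (3, 2): -96.

-96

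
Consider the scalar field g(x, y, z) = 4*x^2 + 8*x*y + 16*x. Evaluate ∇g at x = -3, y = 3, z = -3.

∂g/∂x = 8*x + 8*y + 16
∂g/∂y = 8*x
∂g/∂z = 0
∇g = (8*x + 8*y + 16, 8*x, 0)
At (-3, 3, -3): (16, -24, 0).

(16, -24, 0)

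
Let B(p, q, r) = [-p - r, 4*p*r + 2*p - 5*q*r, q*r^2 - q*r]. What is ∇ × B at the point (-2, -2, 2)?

(0, -1, 10)

(∇×B)₁ = ∂B₃/∂q − ∂B₂/∂r = -4*p + 5*q + r^2 - r
(∇×B)₂ = ∂B₁/∂r − ∂B₃/∂p = -1
(∇×B)₃ = ∂B₂/∂p − ∂B₁/∂q = 4*r + 2
∇×B = (-4*p + 5*q + r^2 - r, -1, 4*r + 2)
At (-2, -2, 2): (0, -1, 10).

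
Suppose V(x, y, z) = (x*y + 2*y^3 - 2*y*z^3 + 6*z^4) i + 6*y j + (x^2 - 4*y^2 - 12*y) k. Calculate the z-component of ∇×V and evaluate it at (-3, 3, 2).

-35

(∇×V)_3 = ∂V₂/∂x − ∂V₁/∂y
= 0 − (x + 6*y^2 - 2*z^3)
= -x - 6*y^2 + 2*z^3
At (-3, 3, 2): -35.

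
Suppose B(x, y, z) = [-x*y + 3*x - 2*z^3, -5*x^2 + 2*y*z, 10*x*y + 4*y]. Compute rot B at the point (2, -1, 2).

(∇×B)₁ = ∂B₃/∂y − ∂B₂/∂z = 10*x - 2*y + 4
(∇×B)₂ = ∂B₁/∂z − ∂B₃/∂x = -10*y - 6*z^2
(∇×B)₃ = ∂B₂/∂x − ∂B₁/∂y = -9*x
∇×B = (10*x - 2*y + 4, -10*y - 6*z^2, -9*x)
At (2, -1, 2): (26, -14, -18).

(26, -14, -18)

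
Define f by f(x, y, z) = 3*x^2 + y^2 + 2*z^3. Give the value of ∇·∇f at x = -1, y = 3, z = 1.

∂²f/∂x² = 6
∂²f/∂y² = 2
∂²f/∂z² = 12*z
∇²f = 12*z + 8
At (-1, 3, 1): 20.

20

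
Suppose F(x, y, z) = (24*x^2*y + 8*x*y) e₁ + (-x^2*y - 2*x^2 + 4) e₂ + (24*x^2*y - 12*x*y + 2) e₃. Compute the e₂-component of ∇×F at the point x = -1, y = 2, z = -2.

(∇×F)_2 = ∂F₁/∂z − ∂F₃/∂x
= 0 − (48*x*y - 12*y)
= -48*x*y + 12*y
At (-1, 2, -2): 120.

120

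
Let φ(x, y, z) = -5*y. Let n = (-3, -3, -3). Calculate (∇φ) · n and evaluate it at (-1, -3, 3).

∂φ/∂x = 0
∂φ/∂y = -5
∂φ/∂z = 0
∇φ at (-1, -3, 3) = (0, -5, 0)
∇φ · n = (0)(-3) + (-5)(-3) + (0)(-3) = 15

15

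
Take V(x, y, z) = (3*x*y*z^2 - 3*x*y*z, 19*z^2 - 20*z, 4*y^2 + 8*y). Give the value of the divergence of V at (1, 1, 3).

∂V₁/∂x = 3*y*z^2 - 3*y*z
∂V₂/∂y = 0
∂V₃/∂z = 0
∇·V = 3*y*z^2 - 3*y*z
At (1, 1, 3): 18.

18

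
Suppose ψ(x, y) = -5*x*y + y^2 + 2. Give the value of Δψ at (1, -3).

∂²ψ/∂x² = 0
∂²ψ/∂y² = 2
∇²ψ = 2
At (1, -3): 2.

2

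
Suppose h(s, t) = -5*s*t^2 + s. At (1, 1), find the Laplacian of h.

∂²h/∂s² = 0
∂²h/∂t² = -10*s
∇²h = -10*s
At (1, 1): -10.

-10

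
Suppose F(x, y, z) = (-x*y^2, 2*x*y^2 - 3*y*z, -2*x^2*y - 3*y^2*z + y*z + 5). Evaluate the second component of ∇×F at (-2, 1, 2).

(∇×F)_2 = ∂F₁/∂z − ∂F₃/∂x
= 0 − (-4*x*y)
= 4*x*y
At (-2, 1, 2): -8.

-8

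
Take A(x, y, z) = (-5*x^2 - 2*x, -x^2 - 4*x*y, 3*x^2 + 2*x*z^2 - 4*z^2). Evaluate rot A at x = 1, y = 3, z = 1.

(∇×A)₁ = ∂A₃/∂y − ∂A₂/∂z = 0
(∇×A)₂ = ∂A₁/∂z − ∂A₃/∂x = -6*x - 2*z^2
(∇×A)₃ = ∂A₂/∂x − ∂A₁/∂y = -2*x - 4*y
∇×A = (0, -6*x - 2*z^2, -2*x - 4*y)
At (1, 3, 1): (0, -8, -14).

(0, -8, -14)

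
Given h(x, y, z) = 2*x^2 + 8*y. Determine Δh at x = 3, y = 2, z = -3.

∂²h/∂x² = 4
∂²h/∂y² = 0
∂²h/∂z² = 0
∇²h = 4
At (3, 2, -3): 4.

4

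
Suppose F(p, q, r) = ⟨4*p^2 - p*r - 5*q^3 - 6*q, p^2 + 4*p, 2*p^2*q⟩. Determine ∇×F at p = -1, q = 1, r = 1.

(2, 5, 23)

(∇×F)₁ = ∂F₃/∂q − ∂F₂/∂r = 2*p^2
(∇×F)₂ = ∂F₁/∂r − ∂F₃/∂p = -4*p*q - p
(∇×F)₃ = ∂F₂/∂p − ∂F₁/∂q = 2*p + 15*q^2 + 10
∇×F = (2*p^2, -4*p*q - p, 2*p + 15*q^2 + 10)
At (-1, 1, 1): (2, 5, 23).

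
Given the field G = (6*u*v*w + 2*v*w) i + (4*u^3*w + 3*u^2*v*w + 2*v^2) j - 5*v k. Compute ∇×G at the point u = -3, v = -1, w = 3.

(130, 16, 426)

(∇×G)₁ = ∂G₃/∂v − ∂G₂/∂w = -4*u^3 - 3*u^2*v - 5
(∇×G)₂ = ∂G₁/∂w − ∂G₃/∂u = 6*u*v + 2*v
(∇×G)₃ = ∂G₂/∂u − ∂G₁/∂v = 12*u^2*w + 6*u*v*w - 6*u*w - 2*w
∇×G = (-4*u^3 - 3*u^2*v - 5, 6*u*v + 2*v, 12*u^2*w + 6*u*v*w - 6*u*w - 2*w)
At (-3, -1, 3): (130, 16, 426).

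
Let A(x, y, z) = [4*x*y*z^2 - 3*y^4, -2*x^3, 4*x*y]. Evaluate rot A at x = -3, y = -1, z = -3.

(-12, -68, 42)

(∇×A)₁ = ∂A₃/∂y − ∂A₂/∂z = 4*x
(∇×A)₂ = ∂A₁/∂z − ∂A₃/∂x = 8*x*y*z - 4*y
(∇×A)₃ = ∂A₂/∂x − ∂A₁/∂y = -6*x^2 - 4*x*z^2 + 12*y^3
∇×A = (4*x, 8*x*y*z - 4*y, -6*x^2 - 4*x*z^2 + 12*y^3)
At (-3, -1, -3): (-12, -68, 42).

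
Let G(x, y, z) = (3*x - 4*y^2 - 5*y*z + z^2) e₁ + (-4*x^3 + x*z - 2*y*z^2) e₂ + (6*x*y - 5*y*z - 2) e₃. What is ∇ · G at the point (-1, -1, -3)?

-10

∂G₁/∂x = 3
∂G₂/∂y = -2*z^2
∂G₃/∂z = -5*y
∇·G = -5*y - 2*z^2 + 3
At (-1, -1, -3): -10.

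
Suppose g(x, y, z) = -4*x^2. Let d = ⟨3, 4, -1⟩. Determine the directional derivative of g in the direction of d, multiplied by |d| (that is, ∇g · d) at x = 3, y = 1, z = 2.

-72

∂g/∂x = -8*x
∂g/∂y = 0
∂g/∂z = 0
∇g at (3, 1, 2) = (-24, 0, 0)
∇g · d = (-24)(3) + (0)(4) + (0)(-1) = -72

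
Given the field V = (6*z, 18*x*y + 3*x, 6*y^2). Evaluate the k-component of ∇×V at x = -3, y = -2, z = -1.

(∇×V)_3 = ∂V₂/∂x − ∂V₁/∂y
= 18*y + 3 − (0)
= 18*y + 3
At (-3, -2, -1): -33.

-33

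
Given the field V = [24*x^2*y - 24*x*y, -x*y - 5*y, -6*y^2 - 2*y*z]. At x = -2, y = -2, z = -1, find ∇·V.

∂V₁/∂x = 48*x*y - 24*y
∂V₂/∂y = -x - 5
∂V₃/∂z = -2*y
∇·V = 48*x*y - x - 26*y - 5
At (-2, -2, -1): 241.

241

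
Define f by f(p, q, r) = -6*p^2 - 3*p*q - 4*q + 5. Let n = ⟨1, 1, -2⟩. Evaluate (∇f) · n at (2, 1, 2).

-37

∂f/∂p = -12*p - 3*q
∂f/∂q = -3*p - 4
∂f/∂r = 0
∇f at (2, 1, 2) = (-27, -10, 0)
∇f · n = (-27)(1) + (-10)(1) + (0)(-2) = -37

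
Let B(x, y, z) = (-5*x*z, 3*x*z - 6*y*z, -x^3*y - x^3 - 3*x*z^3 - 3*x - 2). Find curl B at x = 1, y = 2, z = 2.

(8, 31, 6)

(∇×B)₁ = ∂B₃/∂y − ∂B₂/∂z = -x^3 - 3*x + 6*y
(∇×B)₂ = ∂B₁/∂z − ∂B₃/∂x = 3*x^2*y + 3*x^2 - 5*x + 3*z^3 + 3
(∇×B)₃ = ∂B₂/∂x − ∂B₁/∂y = 3*z
∇×B = (-x^3 - 3*x + 6*y, 3*x^2*y + 3*x^2 - 5*x + 3*z^3 + 3, 3*z)
At (1, 2, 2): (8, 31, 6).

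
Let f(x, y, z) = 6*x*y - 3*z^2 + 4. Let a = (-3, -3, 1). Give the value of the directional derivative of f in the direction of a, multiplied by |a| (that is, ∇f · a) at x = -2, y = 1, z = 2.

6

∂f/∂x = 6*y
∂f/∂y = 6*x
∂f/∂z = -6*z
∇f at (-2, 1, 2) = (6, -12, -12)
∇f · a = (6)(-3) + (-12)(-3) + (-12)(1) = 6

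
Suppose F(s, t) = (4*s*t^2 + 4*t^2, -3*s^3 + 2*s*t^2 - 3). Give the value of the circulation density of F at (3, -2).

∂F₂/∂s = -9*s^2 + 2*t^2
∂F₁/∂t = 8*s*t + 8*t
Scalar curl = -9*s^2 - 8*s*t + 2*t^2 - 8*t
At (3, -2): -9.

-9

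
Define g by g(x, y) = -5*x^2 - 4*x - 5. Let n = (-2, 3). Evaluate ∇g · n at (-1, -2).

-12

∂g/∂x = -10*x - 4
∂g/∂y = 0
∇g at (-1, -2) = (6, 0)
∇g · n = (6)(-2) + (0)(3) = -12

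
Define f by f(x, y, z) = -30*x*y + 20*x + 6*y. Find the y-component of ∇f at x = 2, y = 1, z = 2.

(∇f)_2 = ∂f/∂y = -30*x + 6
At (2, 1, 2): -54.

-54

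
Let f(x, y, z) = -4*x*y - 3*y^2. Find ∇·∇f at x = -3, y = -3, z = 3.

-6

∂²f/∂x² = 0
∂²f/∂y² = -6
∂²f/∂z² = 0
∇²f = -6
At (-3, -3, 3): -6.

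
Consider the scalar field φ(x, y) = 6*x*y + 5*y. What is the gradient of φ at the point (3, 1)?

∂φ/∂x = 6*y
∂φ/∂y = 6*x + 5
∇φ = (6*y, 6*x + 5)
At (3, 1): (6, 23).

(6, 23)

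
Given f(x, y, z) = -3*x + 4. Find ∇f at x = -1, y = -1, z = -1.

∂f/∂x = -3
∂f/∂y = 0
∂f/∂z = 0
∇f = (-3, 0, 0)
At (-1, -1, -1): (-3, 0, 0).

(-3, 0, 0)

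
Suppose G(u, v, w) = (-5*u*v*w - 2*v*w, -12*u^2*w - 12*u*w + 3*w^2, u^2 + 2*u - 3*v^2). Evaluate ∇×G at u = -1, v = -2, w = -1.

(18, -6, -9)

(∇×G)₁ = ∂G₃/∂v − ∂G₂/∂w = 12*u^2 + 12*u - 6*v - 6*w
(∇×G)₂ = ∂G₁/∂w − ∂G₃/∂u = -5*u*v - 2*u - 2*v - 2
(∇×G)₃ = ∂G₂/∂u − ∂G₁/∂v = -19*u*w - 10*w
∇×G = (12*u^2 + 12*u - 6*v - 6*w, -5*u*v - 2*u - 2*v - 2, -19*u*w - 10*w)
At (-1, -2, -1): (18, -6, -9).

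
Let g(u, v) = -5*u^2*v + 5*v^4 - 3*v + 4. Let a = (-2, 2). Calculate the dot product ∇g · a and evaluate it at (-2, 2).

194

∂g/∂u = -10*u*v
∂g/∂v = -5*u^2 + 20*v^3 - 3
∇g at (-2, 2) = (40, 137)
∇g · a = (40)(-2) + (137)(2) = 194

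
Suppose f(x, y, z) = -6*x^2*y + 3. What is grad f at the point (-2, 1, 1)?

(24, -24, 0)

∂f/∂x = -12*x*y
∂f/∂y = -6*x^2
∂f/∂z = 0
∇f = (-12*x*y, -6*x^2, 0)
At (-2, 1, 1): (24, -24, 0).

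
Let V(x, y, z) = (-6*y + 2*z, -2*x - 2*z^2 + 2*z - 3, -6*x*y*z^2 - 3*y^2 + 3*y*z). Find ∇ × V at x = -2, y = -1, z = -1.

(9, -4, 4)

(∇×V)₁ = ∂V₃/∂y − ∂V₂/∂z = -6*x*z^2 - 6*y + 7*z - 2
(∇×V)₂ = ∂V₁/∂z − ∂V₃/∂x = 6*y*z^2 + 2
(∇×V)₃ = ∂V₂/∂x − ∂V₁/∂y = 4
∇×V = (-6*x*z^2 - 6*y + 7*z - 2, 6*y*z^2 + 2, 4)
At (-2, -1, -1): (9, -4, 4).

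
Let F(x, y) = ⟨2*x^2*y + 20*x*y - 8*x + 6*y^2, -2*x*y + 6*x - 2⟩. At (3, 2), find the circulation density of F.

-100

∂F₂/∂x = -2*y + 6
∂F₁/∂y = 2*x^2 + 20*x + 12*y
Scalar curl = -2*x^2 - 20*x - 14*y + 6
At (3, 2): -100.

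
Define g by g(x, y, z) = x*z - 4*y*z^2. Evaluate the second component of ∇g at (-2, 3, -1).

(∇g)_2 = ∂g/∂y = -4*z^2
At (-2, 3, -1): -4.

-4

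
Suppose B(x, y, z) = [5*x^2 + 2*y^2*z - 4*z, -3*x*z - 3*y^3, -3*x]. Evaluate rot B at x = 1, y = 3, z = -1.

(3, 17, 15)

(∇×B)₁ = ∂B₃/∂y − ∂B₂/∂z = 3*x
(∇×B)₂ = ∂B₁/∂z − ∂B₃/∂x = 2*y^2 - 1
(∇×B)₃ = ∂B₂/∂x − ∂B₁/∂y = -4*y*z - 3*z
∇×B = (3*x, 2*y^2 - 1, -4*y*z - 3*z)
At (1, 3, -1): (3, 17, 15).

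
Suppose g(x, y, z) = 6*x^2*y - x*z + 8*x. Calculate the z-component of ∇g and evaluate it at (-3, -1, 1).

(∇g)_3 = ∂g/∂z = -x
At (-3, -1, 1): 3.

3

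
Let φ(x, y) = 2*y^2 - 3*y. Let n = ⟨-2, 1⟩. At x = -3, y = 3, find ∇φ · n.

9

∂φ/∂x = 0
∂φ/∂y = 4*y - 3
∇φ at (-3, 3) = (0, 9)
∇φ · n = (0)(-2) + (9)(1) = 9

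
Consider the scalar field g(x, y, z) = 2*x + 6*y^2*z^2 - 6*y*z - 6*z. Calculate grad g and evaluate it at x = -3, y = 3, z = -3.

∂g/∂x = 2
∂g/∂y = 12*y*z^2 - 6*z
∂g/∂z = 12*y^2*z - 6*y - 6
∇g = (2, 12*y*z^2 - 6*z, 12*y^2*z - 6*y - 6)
At (-3, 3, -3): (2, 342, -348).

(2, 342, -348)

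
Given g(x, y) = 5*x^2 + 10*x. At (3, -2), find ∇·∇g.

10

∂²g/∂x² = 10
∂²g/∂y² = 0
∇²g = 10
At (3, -2): 10.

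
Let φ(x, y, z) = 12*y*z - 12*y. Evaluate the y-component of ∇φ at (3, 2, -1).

(∇φ)_2 = ∂φ/∂y = 12*z - 12
At (3, 2, -1): -24.

-24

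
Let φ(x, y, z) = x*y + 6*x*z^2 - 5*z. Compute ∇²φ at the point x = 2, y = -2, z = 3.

24

∂²φ/∂x² = 0
∂²φ/∂y² = 0
∂²φ/∂z² = 12*x
∇²φ = 12*x
At (2, -2, 3): 24.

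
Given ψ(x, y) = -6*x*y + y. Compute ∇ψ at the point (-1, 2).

∂ψ/∂x = -6*y
∂ψ/∂y = -6*x + 1
∇ψ = (-6*y, -6*x + 1)
At (-1, 2): (-12, 7).

(-12, 7)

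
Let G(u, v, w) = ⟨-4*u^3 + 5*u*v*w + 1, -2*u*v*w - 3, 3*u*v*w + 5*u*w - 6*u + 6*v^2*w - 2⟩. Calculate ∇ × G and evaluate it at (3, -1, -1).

(-3, -7, 13)

(∇×G)₁ = ∂G₃/∂v − ∂G₂/∂w = 2*u*v + 3*u*w + 12*v*w
(∇×G)₂ = ∂G₁/∂w − ∂G₃/∂u = 5*u*v - 3*v*w - 5*w + 6
(∇×G)₃ = ∂G₂/∂u − ∂G₁/∂v = -5*u*w - 2*v*w
∇×G = (2*u*v + 3*u*w + 12*v*w, 5*u*v - 3*v*w - 5*w + 6, -5*u*w - 2*v*w)
At (3, -1, -1): (-3, -7, 13).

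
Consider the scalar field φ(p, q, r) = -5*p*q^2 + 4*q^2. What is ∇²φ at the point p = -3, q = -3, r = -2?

38

∂²φ/∂p² = 0
∂²φ/∂q² = 2*(-5*p + 4)
∂²φ/∂r² = 0
∇²φ = -10*p + 8
At (-3, -3, -2): 38.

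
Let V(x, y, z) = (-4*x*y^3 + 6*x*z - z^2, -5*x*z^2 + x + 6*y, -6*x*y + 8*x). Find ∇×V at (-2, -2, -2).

(52, -28, -115)

(∇×V)₁ = ∂V₃/∂y − ∂V₂/∂z = 10*x*z - 6*x
(∇×V)₂ = ∂V₁/∂z − ∂V₃/∂x = 6*x + 6*y - 2*z - 8
(∇×V)₃ = ∂V₂/∂x − ∂V₁/∂y = 12*x*y^2 - 5*z^2 + 1
∇×V = (10*x*z - 6*x, 6*x + 6*y - 2*z - 8, 12*x*y^2 - 5*z^2 + 1)
At (-2, -2, -2): (52, -28, -115).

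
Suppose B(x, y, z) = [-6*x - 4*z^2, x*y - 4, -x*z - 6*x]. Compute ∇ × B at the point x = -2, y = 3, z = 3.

(0, -15, 3)

(∇×B)₁ = ∂B₃/∂y − ∂B₂/∂z = 0
(∇×B)₂ = ∂B₁/∂z − ∂B₃/∂x = -7*z + 6
(∇×B)₃ = ∂B₂/∂x − ∂B₁/∂y = y
∇×B = (0, -7*z + 6, y)
At (-2, 3, 3): (0, -15, 3).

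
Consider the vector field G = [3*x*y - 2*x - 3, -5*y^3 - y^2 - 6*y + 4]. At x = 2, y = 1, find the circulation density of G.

∂G₂/∂x = 0
∂G₁/∂y = 3*x
Scalar curl = -3*x
At (2, 1): -6.

-6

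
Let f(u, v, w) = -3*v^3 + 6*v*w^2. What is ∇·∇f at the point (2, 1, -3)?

∂²f/∂u² = 0
∂²f/∂v² = -18*v
∂²f/∂w² = 12*v
∇²f = -6*v
At (2, 1, -3): -6.

-6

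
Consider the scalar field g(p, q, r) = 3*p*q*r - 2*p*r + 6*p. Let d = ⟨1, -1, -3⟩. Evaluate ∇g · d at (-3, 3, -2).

∂g/∂p = 3*q*r - 2*r + 6
∂g/∂q = 3*p*r
∂g/∂r = 3*p*q - 2*p
∇g at (-3, 3, -2) = (-8, 18, -21)
∇g · d = (-8)(1) + (18)(-1) + (-21)(-3) = 37

37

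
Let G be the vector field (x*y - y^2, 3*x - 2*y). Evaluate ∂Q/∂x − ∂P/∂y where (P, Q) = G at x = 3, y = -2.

∂G₂/∂x = 3
∂G₁/∂y = x - 2*y
Scalar curl = -x + 2*y + 3
At (3, -2): -4.

-4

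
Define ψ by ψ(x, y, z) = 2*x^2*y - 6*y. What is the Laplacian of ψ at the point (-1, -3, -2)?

-12

∂²ψ/∂x² = 4*y
∂²ψ/∂y² = 0
∂²ψ/∂z² = 0
∇²ψ = 4*y
At (-1, -3, -2): -12.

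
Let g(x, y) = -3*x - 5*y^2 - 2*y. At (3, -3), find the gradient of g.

∂g/∂x = -3
∂g/∂y = -10*y - 2
∇g = (-3, -10*y - 2)
At (3, -3): (-3, 28).

(-3, 28)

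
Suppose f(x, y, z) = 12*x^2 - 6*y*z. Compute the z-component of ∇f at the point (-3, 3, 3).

-18

(∇f)_3 = ∂f/∂z = -6*y
At (-3, 3, 3): -18.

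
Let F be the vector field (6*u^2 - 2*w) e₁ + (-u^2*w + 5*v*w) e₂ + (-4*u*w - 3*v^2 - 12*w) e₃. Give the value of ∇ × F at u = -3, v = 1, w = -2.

(∇×F)₁ = ∂F₃/∂v − ∂F₂/∂w = u^2 - 11*v
(∇×F)₂ = ∂F₁/∂w − ∂F₃/∂u = 4*w - 2
(∇×F)₃ = ∂F₂/∂u − ∂F₁/∂v = -2*u*w
∇×F = (u^2 - 11*v, 4*w - 2, -2*u*w)
At (-3, 1, -2): (-2, -10, -12).

(-2, -10, -12)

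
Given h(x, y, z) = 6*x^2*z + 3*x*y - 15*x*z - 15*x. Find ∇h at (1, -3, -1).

∂h/∂x = 12*x*z + 3*y - 15*z - 15
∂h/∂y = 3*x
∂h/∂z = 6*x^2 - 15*x
∇h = (12*x*z + 3*y - 15*z - 15, 3*x, 6*x^2 - 15*x)
At (1, -3, -1): (-21, 3, -9).

(-21, 3, -9)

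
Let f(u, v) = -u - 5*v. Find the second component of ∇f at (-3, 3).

-5

(∇f)_2 = ∂f/∂v = -5
At (-3, 3): -5.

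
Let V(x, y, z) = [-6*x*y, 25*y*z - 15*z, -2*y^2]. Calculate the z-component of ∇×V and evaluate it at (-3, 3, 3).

(∇×V)_3 = ∂V₂/∂x − ∂V₁/∂y
= 0 − (-6*x)
= 6*x
At (-3, 3, 3): -18.

-18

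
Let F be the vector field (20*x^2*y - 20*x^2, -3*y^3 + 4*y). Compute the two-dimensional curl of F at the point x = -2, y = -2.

-80

∂F₂/∂x = 0
∂F₁/∂y = 20*x^2
Scalar curl = -20*x^2
At (-2, -2): -80.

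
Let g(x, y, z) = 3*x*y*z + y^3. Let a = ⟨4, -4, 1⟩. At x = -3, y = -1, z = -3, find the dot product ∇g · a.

-75

∂g/∂x = 3*y*z
∂g/∂y = 3*x*z + 3*y^2
∂g/∂z = 3*x*y
∇g at (-3, -1, -3) = (9, 30, 9)
∇g · a = (9)(4) + (30)(-4) + (9)(1) = -75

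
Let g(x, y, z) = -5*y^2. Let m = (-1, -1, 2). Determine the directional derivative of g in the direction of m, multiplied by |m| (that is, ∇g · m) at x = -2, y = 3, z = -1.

∂g/∂x = 0
∂g/∂y = -10*y
∂g/∂z = 0
∇g at (-2, 3, -1) = (0, -30, 0)
∇g · m = (0)(-1) + (-30)(-1) + (0)(2) = 30

30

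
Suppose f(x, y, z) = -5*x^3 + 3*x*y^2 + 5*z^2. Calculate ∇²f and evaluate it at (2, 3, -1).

-38

∂²f/∂x² = -30*x
∂²f/∂y² = 6*x
∂²f/∂z² = 10
∇²f = -24*x + 10
At (2, 3, -1): -38.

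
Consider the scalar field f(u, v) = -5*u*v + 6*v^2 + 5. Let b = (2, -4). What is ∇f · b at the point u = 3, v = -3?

∂f/∂u = -5*v
∂f/∂v = -5*u + 12*v
∇f at (3, -3) = (15, -51)
∇f · b = (15)(2) + (-51)(-4) = 234

234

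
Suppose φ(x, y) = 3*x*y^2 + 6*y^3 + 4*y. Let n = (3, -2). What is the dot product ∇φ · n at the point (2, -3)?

-179

∂φ/∂x = 3*y^2
∂φ/∂y = 6*x*y + 18*y^2 + 4
∇φ at (2, -3) = (27, 130)
∇φ · n = (27)(3) + (130)(-2) = -179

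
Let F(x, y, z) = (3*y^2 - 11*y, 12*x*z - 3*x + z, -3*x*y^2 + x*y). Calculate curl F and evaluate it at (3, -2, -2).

(2, 14, -4)

(∇×F)₁ = ∂F₃/∂y − ∂F₂/∂z = -6*x*y - 11*x - 1
(∇×F)₂ = ∂F₁/∂z − ∂F₃/∂x = 3*y^2 - y
(∇×F)₃ = ∂F₂/∂x − ∂F₁/∂y = -6*y + 12*z + 8
∇×F = (-6*x*y - 11*x - 1, 3*y^2 - y, -6*y + 12*z + 8)
At (3, -2, -2): (2, 14, -4).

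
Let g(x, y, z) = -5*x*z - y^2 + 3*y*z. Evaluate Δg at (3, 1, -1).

∂²g/∂x² = 0
∂²g/∂y² = -2
∂²g/∂z² = 0
∇²g = -2
At (3, 1, -1): -2.

-2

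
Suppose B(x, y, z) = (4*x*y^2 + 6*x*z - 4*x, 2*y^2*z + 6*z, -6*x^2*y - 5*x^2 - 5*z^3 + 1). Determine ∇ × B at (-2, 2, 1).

(∇×B)₁ = ∂B₃/∂y − ∂B₂/∂z = -6*x^2 - 2*y^2 - 6
(∇×B)₂ = ∂B₁/∂z − ∂B₃/∂x = 12*x*y + 16*x
(∇×B)₃ = ∂B₂/∂x − ∂B₁/∂y = -8*x*y
∇×B = (-6*x^2 - 2*y^2 - 6, 12*x*y + 16*x, -8*x*y)
At (-2, 2, 1): (-38, -80, 32).

(-38, -80, 32)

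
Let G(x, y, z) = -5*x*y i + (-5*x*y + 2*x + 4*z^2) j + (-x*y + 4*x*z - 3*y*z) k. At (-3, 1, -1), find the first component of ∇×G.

14

(∇×G)_1 = ∂G₃/∂y − ∂G₂/∂z
= -x - 3*z − (8*z)
= -x - 11*z
At (-3, 1, -1): 14.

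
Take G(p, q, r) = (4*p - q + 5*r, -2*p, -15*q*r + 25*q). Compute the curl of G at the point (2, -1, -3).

(70, 5, -1)

(∇×G)₁ = ∂G₃/∂q − ∂G₂/∂r = -15*r + 25
(∇×G)₂ = ∂G₁/∂r − ∂G₃/∂p = 5
(∇×G)₃ = ∂G₂/∂p − ∂G₁/∂q = -1
∇×G = (-15*r + 25, 5, -1)
At (2, -1, -3): (70, 5, -1).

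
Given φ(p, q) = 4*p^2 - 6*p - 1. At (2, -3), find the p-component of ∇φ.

(∇φ)_1 = ∂φ/∂p = 8*p - 6
At (2, -3): 10.

10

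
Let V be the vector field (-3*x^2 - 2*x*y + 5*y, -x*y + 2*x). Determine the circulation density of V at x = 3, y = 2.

1

∂V₂/∂x = -y + 2
∂V₁/∂y = -2*x + 5
Scalar curl = 2*x - y - 3
At (3, 2): 1.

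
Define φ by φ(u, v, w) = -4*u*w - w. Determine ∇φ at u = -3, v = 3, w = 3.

∂φ/∂u = -4*w
∂φ/∂v = 0
∂φ/∂w = -4*u - 1
∇φ = (-4*w, 0, -4*u - 1)
At (-3, 3, 3): (-12, 0, 11).

(-12, 0, 11)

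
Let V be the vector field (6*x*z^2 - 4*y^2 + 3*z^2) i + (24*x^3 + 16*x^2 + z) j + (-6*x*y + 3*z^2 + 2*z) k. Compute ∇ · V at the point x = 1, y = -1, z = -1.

2

∂V₁/∂x = 6*z^2
∂V₂/∂y = 0
∂V₃/∂z = 6*z + 2
∇·V = 6*z^2 + 6*z + 2
At (1, -1, -1): 2.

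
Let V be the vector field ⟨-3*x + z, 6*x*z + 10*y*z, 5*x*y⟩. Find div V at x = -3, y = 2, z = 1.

∂V₁/∂x = -3
∂V₂/∂y = 10*z
∂V₃/∂z = 0
∇·V = 10*z - 3
At (-3, 2, 1): 7.

7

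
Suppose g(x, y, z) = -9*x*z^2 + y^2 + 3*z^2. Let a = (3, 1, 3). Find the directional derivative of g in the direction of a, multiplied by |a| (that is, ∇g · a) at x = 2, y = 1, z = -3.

∂g/∂x = -9*z^2
∂g/∂y = 2*y
∂g/∂z = -18*x*z + 6*z
∇g at (2, 1, -3) = (-81, 2, 90)
∇g · a = (-81)(3) + (2)(1) + (90)(3) = 29

29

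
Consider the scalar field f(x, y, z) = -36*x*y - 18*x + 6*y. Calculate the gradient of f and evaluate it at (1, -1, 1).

∂f/∂x = -36*y - 18
∂f/∂y = -36*x + 6
∂f/∂z = 0
∇f = (-36*y - 18, -36*x + 6, 0)
At (1, -1, 1): (18, -30, 0).

(18, -30, 0)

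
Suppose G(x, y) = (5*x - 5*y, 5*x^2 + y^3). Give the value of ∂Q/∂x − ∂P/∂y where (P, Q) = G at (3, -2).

35

∂G₂/∂x = 10*x
∂G₁/∂y = -5
Scalar curl = 10*x + 5
At (3, -2): 35.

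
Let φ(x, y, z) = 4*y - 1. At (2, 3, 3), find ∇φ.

∂φ/∂x = 0
∂φ/∂y = 4
∂φ/∂z = 0
∇φ = (0, 4, 0)
At (2, 3, 3): (0, 4, 0).

(0, 4, 0)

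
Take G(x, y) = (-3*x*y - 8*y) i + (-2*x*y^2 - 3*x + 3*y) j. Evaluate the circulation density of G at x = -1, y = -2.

∂G₂/∂x = -2*y^2 - 3
∂G₁/∂y = -3*x - 8
Scalar curl = 3*x - 2*y^2 + 5
At (-1, -2): -6.

-6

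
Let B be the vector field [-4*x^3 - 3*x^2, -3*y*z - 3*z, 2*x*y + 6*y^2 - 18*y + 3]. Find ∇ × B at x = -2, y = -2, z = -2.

(-49, 4, 0)

(∇×B)₁ = ∂B₃/∂y − ∂B₂/∂z = 2*x + 15*y - 15
(∇×B)₂ = ∂B₁/∂z − ∂B₃/∂x = -2*y
(∇×B)₃ = ∂B₂/∂x − ∂B₁/∂y = 0
∇×B = (2*x + 15*y - 15, -2*y, 0)
At (-2, -2, -2): (-49, 4, 0).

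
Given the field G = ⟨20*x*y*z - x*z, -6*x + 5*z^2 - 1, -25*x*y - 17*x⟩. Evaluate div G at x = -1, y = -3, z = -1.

61

∂G₁/∂x = 20*y*z - z
∂G₂/∂y = 0
∂G₃/∂z = 0
∇·G = 20*y*z - z
At (-1, -3, -1): 61.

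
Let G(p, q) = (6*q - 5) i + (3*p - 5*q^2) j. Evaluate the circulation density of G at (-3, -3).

∂G₂/∂p = 3
∂G₁/∂q = 6
Scalar curl = -3
At (-3, -3): -3.

-3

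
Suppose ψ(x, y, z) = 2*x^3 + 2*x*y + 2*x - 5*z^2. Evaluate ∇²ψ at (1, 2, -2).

2

∂²ψ/∂x² = 12*x
∂²ψ/∂y² = 0
∂²ψ/∂z² = -10
∇²ψ = 12*x - 10
At (1, 2, -2): 2.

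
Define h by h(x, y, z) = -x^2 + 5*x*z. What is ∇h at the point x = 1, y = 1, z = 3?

(13, 0, 5)

∂h/∂x = -2*x + 5*z
∂h/∂y = 0
∂h/∂z = 5*x
∇h = (-2*x + 5*z, 0, 5*x)
At (1, 1, 3): (13, 0, 5).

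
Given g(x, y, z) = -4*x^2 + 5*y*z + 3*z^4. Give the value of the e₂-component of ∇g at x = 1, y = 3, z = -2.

-10

(∇g)_2 = ∂g/∂y = 5*z
At (1, 3, -2): -10.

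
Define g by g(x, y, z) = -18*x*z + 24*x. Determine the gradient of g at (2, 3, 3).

∂g/∂x = -18*z + 24
∂g/∂y = 0
∂g/∂z = -18*x
∇g = (-18*z + 24, 0, -18*x)
At (2, 3, 3): (-30, 0, -36).

(-30, 0, -36)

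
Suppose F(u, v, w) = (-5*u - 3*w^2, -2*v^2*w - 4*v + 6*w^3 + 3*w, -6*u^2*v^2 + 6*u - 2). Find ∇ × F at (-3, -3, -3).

(177, -312, 0)

(∇×F)₁ = ∂F₃/∂v − ∂F₂/∂w = -12*u^2*v + 2*v^2 - 18*w^2 - 3
(∇×F)₂ = ∂F₁/∂w − ∂F₃/∂u = 12*u*v^2 - 6*w - 6
(∇×F)₃ = ∂F₂/∂u − ∂F₁/∂v = 0
∇×F = (-12*u^2*v + 2*v^2 - 18*w^2 - 3, 12*u*v^2 - 6*w - 6, 0)
At (-3, -3, -3): (177, -312, 0).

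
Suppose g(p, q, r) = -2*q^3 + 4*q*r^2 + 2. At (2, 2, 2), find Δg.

-8

∂²g/∂p² = 0
∂²g/∂q² = -12*q
∂²g/∂r² = 8*q
∇²g = -4*q
At (2, 2, 2): -8.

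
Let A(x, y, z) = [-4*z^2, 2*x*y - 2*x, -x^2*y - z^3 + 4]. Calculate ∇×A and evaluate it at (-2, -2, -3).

(-4, 32, -6)

(∇×A)₁ = ∂A₃/∂y − ∂A₂/∂z = -x^2
(∇×A)₂ = ∂A₁/∂z − ∂A₃/∂x = 2*x*y - 8*z
(∇×A)₃ = ∂A₂/∂x − ∂A₁/∂y = 2*y - 2
∇×A = (-x^2, 2*x*y - 8*z, 2*y - 2)
At (-2, -2, -3): (-4, 32, -6).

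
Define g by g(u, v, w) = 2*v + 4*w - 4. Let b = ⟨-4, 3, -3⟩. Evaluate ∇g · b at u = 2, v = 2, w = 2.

-6

∂g/∂u = 0
∂g/∂v = 2
∂g/∂w = 4
∇g at (2, 2, 2) = (0, 2, 4)
∇g · b = (0)(-4) + (2)(3) + (4)(-3) = -6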